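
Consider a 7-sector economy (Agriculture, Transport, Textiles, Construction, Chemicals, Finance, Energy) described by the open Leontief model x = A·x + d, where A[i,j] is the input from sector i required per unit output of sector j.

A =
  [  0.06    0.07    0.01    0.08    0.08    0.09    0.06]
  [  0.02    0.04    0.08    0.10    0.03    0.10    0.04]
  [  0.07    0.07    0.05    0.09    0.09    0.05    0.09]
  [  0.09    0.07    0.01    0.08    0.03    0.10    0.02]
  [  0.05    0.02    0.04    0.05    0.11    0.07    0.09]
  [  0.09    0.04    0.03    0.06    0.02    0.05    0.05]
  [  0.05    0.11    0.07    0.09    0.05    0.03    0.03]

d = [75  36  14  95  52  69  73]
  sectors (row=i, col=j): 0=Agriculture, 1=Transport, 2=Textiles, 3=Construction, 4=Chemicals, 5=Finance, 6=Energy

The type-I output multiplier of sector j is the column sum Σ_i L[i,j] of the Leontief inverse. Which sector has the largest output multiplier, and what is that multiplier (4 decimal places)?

Construction (1.9454)

Form M = I − A:
  [  0.94   -0.07   -0.01   -0.08   -0.08   -0.09   -0.06]
  [ -0.02    0.96   -0.08   -0.10   -0.03   -0.10   -0.04]
  [ -0.07   -0.07    0.95   -0.09   -0.09   -0.05   -0.09]
  [ -0.09   -0.07   -0.01    0.92   -0.03   -0.10   -0.02]
  [ -0.05   -0.02   -0.04   -0.05    0.89   -0.07   -0.09]
  [ -0.09   -0.04   -0.03   -0.06   -0.02    0.95   -0.05]
  [ -0.05   -0.11   -0.07   -0.09   -0.05   -0.03    0.97]
Leontief inverse L = M⁻¹:
  [  1.1080    0.1136    0.0396    0.1383    0.1209    0.1456    0.0985]
  [  0.0676    1.0819    0.1065    0.1546    0.0661    0.1494    0.0757]
  [  0.1242    0.1230    1.0854    0.1586    0.1406    0.1132    0.1356]
  [  0.1339    0.1085    0.0338    1.1322    0.0637    0.1514    0.0530]
  [  0.0965    0.0638    0.0695    0.1055    1.1550    0.1199    0.1306]
  [  0.1272    0.0765    0.0514    0.1062    0.0518    1.0929    0.0791]
  [  0.0951    0.1531    0.1008    0.1499    0.0909    0.0866    1.0685]
Total output x = L · d:
  x_0 = 1.1080·75 + 0.1136·36 + 0.0396·14 + 0.1383·95 + 0.1209·52 + 0.1456·69 + 0.0985·73 = 124.4079
  x_1 = 0.0676·75 + 1.0819·36 + 0.1065·14 + 0.1546·95 + 0.0661·52 + 0.1494·69 + 0.0757·73 = 79.4812
  x_2 = 0.1242·75 + 0.1230·36 + 1.0854·14 + 0.1586·95 + 0.1406·52 + 0.1132·69 + 0.1356·73 = 69.0233
  x_3 = 0.1339·75 + 0.1085·36 + 0.0338·14 + 1.1322·95 + 0.0637·52 + 0.1514·69 + 0.0530·73 = 139.6103
  x_4 = 0.0965·75 + 0.0638·36 + 0.0695·14 + 0.1055·95 + 1.1550·52 + 0.1199·69 + 0.1306·73 = 98.3941
  x_5 = 0.1272·75 + 0.0765·36 + 0.0514·14 + 0.1062·95 + 0.0518·52 + 1.0929·69 + 0.0791·73 = 106.9906
  x_6 = 0.0951·75 + 0.1531·36 + 0.1008·14 + 0.1499·95 + 0.0909·52 + 0.0866·69 + 1.0685·73 = 116.9993
Output multipliers (column sums of L):
  Agriculture: 1.7526
  Transport: 1.7204
  Textiles: 1.4872
  Construction: 1.9454
  Chemicals: 1.6890
  Finance: 1.8591
  Energy: 1.6409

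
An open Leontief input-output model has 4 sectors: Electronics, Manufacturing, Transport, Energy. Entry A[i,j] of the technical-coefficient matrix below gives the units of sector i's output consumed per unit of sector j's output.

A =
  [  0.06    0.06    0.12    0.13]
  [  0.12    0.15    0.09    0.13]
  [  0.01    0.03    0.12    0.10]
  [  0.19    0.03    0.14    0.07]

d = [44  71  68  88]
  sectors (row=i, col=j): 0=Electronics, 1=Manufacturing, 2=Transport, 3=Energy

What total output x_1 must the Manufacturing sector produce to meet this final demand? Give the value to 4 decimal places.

Form M = I − A:
  [  0.94   -0.06   -0.12   -0.13]
  [ -0.12    0.85   -0.09   -0.13]
  [ -0.01   -0.03    0.88   -0.10]
  [ -0.19   -0.03   -0.14    0.93]
Leontief inverse L = M⁻¹:
  [  1.1159    0.0922    0.1918    0.1895]
  [  0.1994    1.2047    0.1848    0.2161]
  [  0.0469    0.0495    1.1700    0.1393]
  [  0.2415    0.0652    0.2213    1.1419]
Total output x = L · d:
  x_0 = 1.1159·44 + 0.0922·71 + 0.1918·68 + 0.1895·88 = 85.3657
  x_1 = 0.1994·44 + 1.2047·71 + 0.1848·68 + 0.2161·88 = 125.8964
  x_2 = 0.0469·44 + 0.0495·71 + 1.1700·68 + 0.1393·88 = 97.3969
  x_3 = 0.2415·44 + 0.0652·71 + 0.2213·68 + 1.1419·88 = 130.7870

125.8964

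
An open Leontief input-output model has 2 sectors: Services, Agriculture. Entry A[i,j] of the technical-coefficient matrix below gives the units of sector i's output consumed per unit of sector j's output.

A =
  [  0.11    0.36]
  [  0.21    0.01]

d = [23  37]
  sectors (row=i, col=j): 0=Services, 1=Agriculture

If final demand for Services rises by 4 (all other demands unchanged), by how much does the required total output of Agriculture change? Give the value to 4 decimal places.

1.0428

Form M = I − A:
  [  0.89   -0.36]
  [ -0.21    0.99]
Leontief inverse L = M⁻¹:
  [  1.2291    0.4469]
  [  0.2607    1.1049]
Total output x = L · d:
  x_0 = 1.2291·23 + 0.4469·37 = 44.8045
  x_1 = 0.2607·23 + 1.1049·37 = 46.8777
Δx_1 = L[1,0] · Δd_0 = 0.2607 · 4 = 1.0428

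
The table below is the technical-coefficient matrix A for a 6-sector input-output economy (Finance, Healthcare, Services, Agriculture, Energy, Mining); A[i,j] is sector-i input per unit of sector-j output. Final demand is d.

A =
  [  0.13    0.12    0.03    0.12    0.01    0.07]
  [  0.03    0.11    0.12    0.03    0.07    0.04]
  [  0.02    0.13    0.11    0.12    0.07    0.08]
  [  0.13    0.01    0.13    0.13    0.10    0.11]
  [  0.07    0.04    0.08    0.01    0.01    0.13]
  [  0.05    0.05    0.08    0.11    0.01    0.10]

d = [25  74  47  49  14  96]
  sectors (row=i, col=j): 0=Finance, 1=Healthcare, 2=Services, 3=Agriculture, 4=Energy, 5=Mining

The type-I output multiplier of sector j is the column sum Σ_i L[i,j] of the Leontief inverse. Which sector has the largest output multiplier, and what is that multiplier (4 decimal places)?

Form M = I − A:
  [  0.87   -0.12   -0.03   -0.12   -0.01   -0.07]
  [ -0.03    0.89   -0.12   -0.03   -0.07   -0.04]
  [ -0.02   -0.13    0.89   -0.12   -0.07   -0.08]
  [ -0.13   -0.01   -0.13    0.87   -0.10   -0.11]
  [ -0.07   -0.04   -0.08   -0.01    0.99   -0.13]
  [ -0.05   -0.05   -0.08   -0.11   -0.01    0.90]
Leontief inverse L = M⁻¹:
  [  1.2026    0.1920    0.1149    0.2074    0.0563    0.1458]
  [  0.0730    1.1732    0.1928    0.0912    0.1076    0.1016]
  [  0.0856    0.2057    1.2108    0.2084    0.1238    0.1668]
  [  0.2196    0.0971    0.2356    1.2447    0.1537    0.2167]
  [  0.1111    0.0926    0.1365    0.0725    1.0366    0.1835]
  [  0.1065    0.1070    0.1550    0.1881    0.0504    1.1682]
Total output x = L · d:
  x_0 = 1.2026·25 + 0.1920·74 + 0.1149·47 + 0.2074·49 + 0.0563·14 + 0.1458·96 = 74.6134
  x_1 = 0.0730·25 + 1.1732·74 + 0.1928·47 + 0.0912·49 + 0.1076·14 + 0.1016·96 = 113.4310
  x_2 = 0.0856·25 + 0.2057·74 + 1.2108·47 + 0.2084·49 + 0.1238·14 + 0.1668·96 = 102.2206
  x_3 = 0.2196·25 + 0.0971·74 + 0.2356·47 + 1.2447·49 + 0.1537·14 + 0.2167·96 = 107.6875
  x_4 = 0.1111·25 + 0.0926·74 + 0.1365·47 + 0.0725·49 + 1.0366·14 + 0.1835·96 = 51.7237
  x_5 = 0.1065·25 + 0.1070·74 + 0.1550·47 + 0.1881·49 + 0.0504·14 + 1.1682·96 = 139.9364
Output multipliers (column sums of L):
  Finance: 1.7984
  Healthcare: 1.8675
  Services: 2.0455
  Agriculture: 2.0122
  Energy: 1.5282
  Mining: 1.9825

Services (2.0455)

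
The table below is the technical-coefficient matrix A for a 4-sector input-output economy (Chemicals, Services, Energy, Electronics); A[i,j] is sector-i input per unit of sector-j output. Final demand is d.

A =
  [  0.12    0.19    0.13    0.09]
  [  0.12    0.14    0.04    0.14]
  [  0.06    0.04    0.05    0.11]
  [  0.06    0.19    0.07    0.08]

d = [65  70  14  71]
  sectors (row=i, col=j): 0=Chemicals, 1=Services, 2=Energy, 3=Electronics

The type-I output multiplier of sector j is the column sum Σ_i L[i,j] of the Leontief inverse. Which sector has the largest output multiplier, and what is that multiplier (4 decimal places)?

Form M = I − A:
  [  0.88   -0.19   -0.13   -0.09]
  [ -0.12    0.86   -0.04   -0.14]
  [ -0.06   -0.04    0.95   -0.11]
  [ -0.06   -0.19   -0.07    0.92]
Leontief inverse L = M⁻¹:
  [  1.2056    0.3171    0.1923    0.1892]
  [  0.1933    1.2590    0.0958    0.2220]
  [  0.0989    0.1065    1.0821    0.1553]
  [  0.1261    0.2888    0.1147    1.1569]
Total output x = L · d:
  x_0 = 1.2056·65 + 0.3171·70 + 0.1923·14 + 0.1892·71 = 116.6852
  x_1 = 0.1933·65 + 1.2590·70 + 0.0958·14 + 0.2220·71 = 117.7984
  x_2 = 0.0989·65 + 0.1065·70 + 1.0821·14 + 0.1553·71 = 40.0532
  x_3 = 0.1261·65 + 0.2888·70 + 0.1147·14 + 1.1569·71 = 112.1593
Output multipliers (column sums of L):
  Chemicals: 1.6239
  Services: 1.9714
  Energy: 1.4848
  Electronics: 1.7233

Services (1.9714)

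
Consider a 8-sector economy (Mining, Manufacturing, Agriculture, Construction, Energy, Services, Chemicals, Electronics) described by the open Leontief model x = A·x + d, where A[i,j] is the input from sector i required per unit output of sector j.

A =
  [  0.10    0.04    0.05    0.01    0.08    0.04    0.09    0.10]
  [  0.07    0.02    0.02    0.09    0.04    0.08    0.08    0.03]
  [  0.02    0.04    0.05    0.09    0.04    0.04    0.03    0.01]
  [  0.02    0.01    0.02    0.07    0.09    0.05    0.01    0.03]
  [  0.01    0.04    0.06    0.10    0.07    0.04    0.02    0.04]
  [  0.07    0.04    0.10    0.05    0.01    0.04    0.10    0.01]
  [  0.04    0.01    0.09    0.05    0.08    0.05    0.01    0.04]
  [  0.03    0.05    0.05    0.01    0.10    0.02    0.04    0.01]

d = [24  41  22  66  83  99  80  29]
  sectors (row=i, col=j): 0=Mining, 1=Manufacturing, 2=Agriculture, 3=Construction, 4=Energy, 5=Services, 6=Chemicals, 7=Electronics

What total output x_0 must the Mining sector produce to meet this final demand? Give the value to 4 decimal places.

Form M = I − A:
  [  0.90   -0.04   -0.05   -0.01   -0.08   -0.04   -0.09   -0.10]
  [ -0.07    0.98   -0.02   -0.09   -0.04   -0.08   -0.08   -0.03]
  [ -0.02   -0.04    0.95   -0.09   -0.04   -0.04   -0.03   -0.01]
  [ -0.02   -0.01   -0.02    0.93   -0.09   -0.05   -0.01   -0.03]
  [ -0.01   -0.04   -0.06   -0.10    0.93   -0.04   -0.02   -0.04]
  [ -0.07   -0.04   -0.10   -0.05   -0.01    0.96   -0.10   -0.01]
  [ -0.04   -0.01   -0.09   -0.05   -0.08   -0.05    0.99   -0.04]
  [ -0.03   -0.05   -0.05   -0.01   -0.10   -0.02   -0.04    0.99]
Leontief inverse L = M⁻¹:
  [  1.1372    0.0676    0.0980    0.0552    0.1362    0.0750    0.1280    0.1310]
  [  0.1015    1.0403    0.0605    0.1293    0.0853    0.1107    0.1116    0.0554]
  [  0.0397    0.0542    1.0759    0.1239    0.0719    0.0636    0.0508    0.0259]
  [  0.0371    0.0250    0.0459    1.1014    0.1210    0.0704    0.0293    0.0451]
  [  0.0309    0.0577    0.0899    0.1403    1.1084    0.0668    0.0431    0.0572]
  [  0.1005    0.0596    0.1386    0.0908    0.0523    1.0710    0.1297    0.0343]
  [  0.0620    0.0298    0.1221    0.0882    0.1165    0.0747    1.0350    0.0584]
  [  0.0496    0.0658    0.0776    0.0452    0.1310    0.0432    0.0612    1.0275]
Total output x = L · d:
  x_0 = 1.1372·24 + 0.0676·41 + 0.0980·22 + 0.0552·66 + 0.1362·83 + 0.0750·99 + 0.1280·80 + 0.1310·29 = 68.6344
  x_1 = 0.1015·24 + 1.0403·41 + 0.0605·22 + 0.1293·66 + 0.0853·83 + 0.1107·99 + 0.1116·80 + 0.0554·29 = 83.5300
  x_2 = 0.0397·24 + 0.0542·41 + 1.0759·22 + 0.1239·66 + 0.0719·83 + 0.0636·99 + 0.0508·80 + 0.0259·29 = 52.0992
  x_3 = 0.0371·24 + 0.0250·41 + 0.0459·22 + 1.1014·66 + 0.1210·83 + 0.0704·99 + 0.0293·80 + 0.0451·29 = 96.2772
  x_4 = 0.0309·24 + 0.0577·41 + 0.0899·22 + 0.1403·66 + 1.1084·83 + 0.0668·99 + 0.0431·80 + 0.0572·29 = 118.0633
  x_5 = 0.1005·24 + 0.0596·41 + 0.1386·22 + 0.0908·66 + 0.0523·83 + 1.0710·99 + 0.1297·80 + 0.0343·29 = 135.6372
  x_6 = 0.0620·24 + 0.0298·41 + 0.1221·22 + 0.0882·66 + 0.1165·83 + 0.0747·99 + 1.0350·80 + 0.0584·29 = 112.7748
  x_7 = 0.0496·24 + 0.0658·41 + 0.0776·22 + 0.0452·66 + 0.1310·83 + 0.0432·99 + 0.0612·80 + 1.0275·29 = 58.4175

68.6344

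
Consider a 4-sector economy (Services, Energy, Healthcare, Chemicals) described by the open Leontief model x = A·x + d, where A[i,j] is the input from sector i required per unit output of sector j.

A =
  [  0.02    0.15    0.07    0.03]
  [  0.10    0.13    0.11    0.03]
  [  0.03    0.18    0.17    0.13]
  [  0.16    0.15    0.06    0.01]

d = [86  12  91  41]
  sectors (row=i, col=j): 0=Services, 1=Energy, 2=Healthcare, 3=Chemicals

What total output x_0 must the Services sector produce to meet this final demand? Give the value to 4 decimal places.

Form M = I − A:
  [  0.98   -0.15   -0.07   -0.03]
  [ -0.10    0.87   -0.11   -0.03]
  [ -0.03   -0.18    0.83   -0.13]
  [ -0.16   -0.15   -0.06    0.99]
Leontief inverse L = M⁻¹:
  [  1.0551    0.2165    0.1216    0.0545]
  [  0.1407    1.2218    0.1785    0.0647]
  [  0.0996    0.3102    1.2673    0.1788]
  [  0.1979    0.2389    0.1235    1.0396]
Total output x = L · d:
  x_0 = 1.0551·86 + 0.2165·12 + 0.1216·91 + 0.0545·41 = 106.6396
  x_1 = 0.1407·86 + 1.2218·12 + 0.1785·91 + 0.0647·41 = 45.6554
  x_2 = 0.0996·86 + 0.3102·12 + 1.2673·91 + 0.1788·41 = 134.9446
  x_3 = 0.1979·86 + 0.2389·12 + 0.1235·91 + 1.0396·41 = 73.7448

106.6396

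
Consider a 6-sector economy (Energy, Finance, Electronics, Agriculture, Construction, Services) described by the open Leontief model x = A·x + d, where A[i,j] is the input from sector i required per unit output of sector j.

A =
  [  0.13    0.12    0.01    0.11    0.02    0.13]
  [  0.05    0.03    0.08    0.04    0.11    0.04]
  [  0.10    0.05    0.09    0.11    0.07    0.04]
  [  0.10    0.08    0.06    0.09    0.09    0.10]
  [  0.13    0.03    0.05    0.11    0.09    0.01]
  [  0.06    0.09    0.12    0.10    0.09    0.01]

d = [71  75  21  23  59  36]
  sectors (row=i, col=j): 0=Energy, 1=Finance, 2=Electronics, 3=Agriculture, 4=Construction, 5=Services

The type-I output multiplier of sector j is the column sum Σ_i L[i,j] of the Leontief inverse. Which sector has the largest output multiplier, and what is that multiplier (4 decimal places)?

Form M = I − A:
  [  0.87   -0.12   -0.01   -0.11   -0.02   -0.13]
  [ -0.05    0.97   -0.08   -0.04   -0.11   -0.04]
  [ -0.10   -0.05    0.91   -0.11   -0.07   -0.04]
  [ -0.10   -0.08   -0.06    0.91   -0.09   -0.10]
  [ -0.13   -0.03   -0.05   -0.11    0.91   -0.01]
  [ -0.06   -0.09   -0.12   -0.10   -0.09    0.99]
Leontief inverse L = M⁻¹:
  [  1.2188    0.1915    0.0737    0.1971    0.0940    0.1916]
  [  0.1164    1.0720    0.1210    0.1034    0.1591    0.0755]
  [  0.1866    0.1109    1.1434    0.1924    0.1340    0.0960]
  [  0.1936    0.1473    0.1227    1.1807    0.1638    0.1572]
  [  0.2132    0.0882    0.0941    0.1868    1.1465    0.0658]
  [  0.1460    0.1454    0.1750    0.1809    0.1572    1.0621]
Total output x = L · d:
  x_0 = 1.2188·71 + 0.1915·75 + 0.0737·21 + 0.1971·23 + 0.0940·59 + 0.1916·36 = 119.4269
  x_1 = 0.1164·71 + 1.0720·75 + 0.1210·21 + 0.1034·23 + 0.1591·59 + 0.0755·36 = 105.6939
  x_2 = 0.1866·71 + 0.1109·75 + 1.1434·21 + 0.1924·23 + 0.1340·59 + 0.0960·36 = 61.3608
  x_3 = 0.1936·71 + 0.1473·75 + 0.1227·21 + 1.1807·23 + 0.1638·59 + 0.1572·36 = 69.8515
  x_4 = 0.2132·71 + 0.0882·75 + 0.0941·21 + 0.1868·23 + 1.1465·59 + 0.0658·36 = 98.0375
  x_5 = 0.1460·71 + 0.1454·75 + 0.1750·21 + 0.1809·23 + 0.1572·59 + 1.0621·36 = 76.6160
Output multipliers (column sums of L):
  Energy: 2.0746
  Finance: 1.7554
  Electronics: 1.7299
  Agriculture: 2.0413
  Construction: 1.8546
  Services: 1.6483

Energy (2.0746)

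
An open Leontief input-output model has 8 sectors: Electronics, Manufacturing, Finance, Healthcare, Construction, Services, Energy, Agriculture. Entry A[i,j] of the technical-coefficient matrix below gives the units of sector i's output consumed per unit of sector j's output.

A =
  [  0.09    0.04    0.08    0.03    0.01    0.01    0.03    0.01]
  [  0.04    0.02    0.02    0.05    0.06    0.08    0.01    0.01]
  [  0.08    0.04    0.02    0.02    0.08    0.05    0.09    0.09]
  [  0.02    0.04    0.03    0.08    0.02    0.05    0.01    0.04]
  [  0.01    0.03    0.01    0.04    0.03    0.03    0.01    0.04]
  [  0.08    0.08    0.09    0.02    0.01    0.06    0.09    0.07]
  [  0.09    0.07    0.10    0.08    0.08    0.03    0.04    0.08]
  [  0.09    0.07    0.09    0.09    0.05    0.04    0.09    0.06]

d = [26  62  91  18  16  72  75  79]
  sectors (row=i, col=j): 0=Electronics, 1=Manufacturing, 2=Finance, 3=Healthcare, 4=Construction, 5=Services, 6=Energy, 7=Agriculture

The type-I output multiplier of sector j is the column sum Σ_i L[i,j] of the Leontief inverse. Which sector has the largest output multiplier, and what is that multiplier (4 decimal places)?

Electronics (1.8404)

Form M = I − A:
  [  0.91   -0.04   -0.08   -0.03   -0.01   -0.01   -0.03   -0.01]
  [ -0.04    0.98   -0.02   -0.05   -0.06   -0.08   -0.01   -0.01]
  [ -0.08   -0.04    0.98   -0.02   -0.08   -0.05   -0.09   -0.09]
  [ -0.02   -0.04   -0.03    0.92   -0.02   -0.05   -0.01   -0.04]
  [ -0.01   -0.03   -0.01   -0.04    0.97   -0.03   -0.01   -0.04]
  [ -0.08   -0.08   -0.09   -0.02   -0.01    0.94   -0.09   -0.07]
  [ -0.09   -0.07   -0.10   -0.08   -0.08   -0.03    0.96   -0.08]
  [ -0.09   -0.07   -0.09   -0.09   -0.05   -0.04   -0.09    0.94]
Leontief inverse L = M⁻¹:
  [  1.1235    0.0618    0.1060    0.0521    0.0316    0.0297    0.0524    0.0330]
  [  0.0673    1.0430    0.0451    0.0712    0.0757    0.1005    0.0312    0.0325]
  [  0.1325    0.0799    1.0682    0.0622    0.1136    0.0815    0.1267    0.1289]
  [  0.0481    0.0632    0.0552    1.1054    0.0384    0.0726    0.0320    0.0633]
  [  0.0291    0.0461    0.0276    0.0580    1.0429    0.0452    0.0249    0.0558]
  [  0.1408    0.1229    0.1414    0.0632    0.0502    1.0974    0.1337    0.1143]
  [  0.1475    0.1128    0.1477    0.1272    0.1197    0.0694    1.0821    0.1247]
  [  0.1515    0.1158    0.1427    0.1400    0.0923    0.0808    0.1332    1.1076]
Total output x = L · d:
  x_0 = 1.1235·26 + 0.0618·62 + 0.1060·91 + 0.0521·18 + 0.0316·16 + 0.0297·72 + 0.0524·75 + 0.0330·79 = 52.8097
  x_1 = 0.0673·26 + 1.0430·62 + 0.0451·91 + 0.0712·18 + 0.0757·16 + 0.1005·72 + 0.0312·75 + 0.0325·79 = 85.1580
  x_2 = 0.1325·26 + 0.0799·62 + 1.0682·91 + 0.0622·18 + 0.1136·16 + 0.0815·72 + 0.1267·75 + 0.1289·79 = 134.0870
  x_3 = 0.0481·26 + 0.0632·62 + 0.0552·91 + 1.1054·18 + 0.0384·16 + 0.0726·72 + 0.0320·75 + 0.0633·79 = 43.3277
  x_4 = 0.0291·26 + 0.0461·62 + 0.0276·91 + 0.0580·18 + 1.0429·16 + 0.0452·72 + 0.0249·75 + 0.0558·79 = 33.3839
  x_5 = 0.1408·26 + 0.1229·62 + 0.1414·91 + 0.0632·18 + 0.0502·16 + 1.0974·72 + 0.1337·75 + 0.1143·79 = 124.1561
  x_6 = 0.1475·26 + 0.1128·62 + 0.1477·91 + 0.1272·18 + 0.1197·16 + 0.0694·72 + 1.0821·75 + 0.1247·79 = 124.4756
  x_7 = 0.1515·26 + 0.1158·62 + 0.1427·91 + 0.1400·18 + 0.0923·16 + 0.0808·72 + 0.1332·75 + 1.1076·79 = 131.4037
Output multipliers (column sums of L):
  Electronics: 1.8404
  Manufacturing: 1.6455
  Finance: 1.7338
  Healthcare: 1.6793
  Construction: 1.5644
  Services: 1.5771
  Energy: 1.6161
  Agriculture: 1.6599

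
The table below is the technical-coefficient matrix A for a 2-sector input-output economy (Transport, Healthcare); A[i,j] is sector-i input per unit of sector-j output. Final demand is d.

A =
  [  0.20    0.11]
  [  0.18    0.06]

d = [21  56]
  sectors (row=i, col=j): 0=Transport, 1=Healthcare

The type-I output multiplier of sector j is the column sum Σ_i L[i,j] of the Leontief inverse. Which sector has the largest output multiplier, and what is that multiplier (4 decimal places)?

Transport (1.5296)

Form M = I − A:
  [  0.80   -0.11]
  [ -0.18    0.94]
Leontief inverse L = M⁻¹:
  [  1.2838    0.1502]
  [  0.2458    1.0926]
Total output x = L · d:
  x_0 = 1.2838·21 + 0.1502·56 = 35.3728
  x_1 = 0.2458·21 + 1.0926·56 = 66.3480
Output multipliers (column sums of L):
  Transport: 1.5296
  Healthcare: 1.2428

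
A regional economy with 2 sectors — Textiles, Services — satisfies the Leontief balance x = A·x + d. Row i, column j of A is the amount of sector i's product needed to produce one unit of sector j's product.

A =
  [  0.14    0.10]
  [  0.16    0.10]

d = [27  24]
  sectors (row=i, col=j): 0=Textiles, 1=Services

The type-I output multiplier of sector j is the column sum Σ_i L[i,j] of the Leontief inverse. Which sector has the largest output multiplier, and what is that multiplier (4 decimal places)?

Textiles (1.3984)

Form M = I − A:
  [  0.86   -0.10]
  [ -0.16    0.90]
Leontief inverse L = M⁻¹:
  [  1.1873    0.1319]
  [  0.2111    1.1346]
Total output x = L · d:
  x_0 = 1.1873·27 + 0.1319·24 = 35.2243
  x_1 = 0.2111·27 + 1.1346·24 = 32.9288
Output multipliers (column sums of L):
  Textiles: 1.3984
  Services: 1.2665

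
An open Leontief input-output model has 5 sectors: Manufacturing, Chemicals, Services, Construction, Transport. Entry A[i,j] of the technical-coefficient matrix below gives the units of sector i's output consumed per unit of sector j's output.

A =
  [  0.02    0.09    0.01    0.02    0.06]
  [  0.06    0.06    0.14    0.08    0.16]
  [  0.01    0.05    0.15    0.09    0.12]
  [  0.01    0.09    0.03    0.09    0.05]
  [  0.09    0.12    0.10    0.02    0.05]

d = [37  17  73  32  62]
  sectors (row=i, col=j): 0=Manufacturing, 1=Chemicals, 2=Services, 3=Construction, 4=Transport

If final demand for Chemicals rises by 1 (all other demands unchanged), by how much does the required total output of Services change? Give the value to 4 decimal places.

Form M = I − A:
  [  0.98   -0.09   -0.01   -0.02   -0.06]
  [ -0.06    0.94   -0.14   -0.08   -0.16]
  [ -0.01   -0.05    0.85   -0.09   -0.12]
  [ -0.01   -0.09   -0.03    0.91   -0.05]
  [ -0.09   -0.12   -0.10   -0.02    0.95]
Leontief inverse L = M⁻¹:
  [  1.0370    0.1172    0.0438    0.0395    0.0929]
  [  0.0936    1.1259    0.2181    0.1277    0.2298]
  [  0.0369    0.1044    1.2202    0.1346    0.1811]
  [  0.0282    0.1253    0.0712    1.1196    0.0908]
  [  0.1145    0.1670    0.1616    0.0576    1.1114]
Total output x = L · d:
  x_0 = 1.0370·37 + 0.1172·17 + 0.0438·73 + 0.0395·32 + 0.0929·62 = 50.5804
  x_1 = 0.0936·37 + 1.1259·17 + 0.2181·73 + 0.1277·32 + 0.2298·62 = 56.8575
  x_2 = 0.0369·37 + 0.1044·17 + 1.2202·73 + 0.1346·32 + 0.1811·62 = 107.7505
  x_3 = 0.0282·37 + 0.1253·17 + 0.0712·73 + 1.1196·32 + 0.0908·62 = 49.8208
  x_4 = 0.1145·37 + 0.1670·17 + 0.1616·73 + 0.0576·32 + 1.1114·62 = 89.6280
Δx_2 = L[2,1] · Δd_1 = 0.1044 · 1 = 0.1044

0.1044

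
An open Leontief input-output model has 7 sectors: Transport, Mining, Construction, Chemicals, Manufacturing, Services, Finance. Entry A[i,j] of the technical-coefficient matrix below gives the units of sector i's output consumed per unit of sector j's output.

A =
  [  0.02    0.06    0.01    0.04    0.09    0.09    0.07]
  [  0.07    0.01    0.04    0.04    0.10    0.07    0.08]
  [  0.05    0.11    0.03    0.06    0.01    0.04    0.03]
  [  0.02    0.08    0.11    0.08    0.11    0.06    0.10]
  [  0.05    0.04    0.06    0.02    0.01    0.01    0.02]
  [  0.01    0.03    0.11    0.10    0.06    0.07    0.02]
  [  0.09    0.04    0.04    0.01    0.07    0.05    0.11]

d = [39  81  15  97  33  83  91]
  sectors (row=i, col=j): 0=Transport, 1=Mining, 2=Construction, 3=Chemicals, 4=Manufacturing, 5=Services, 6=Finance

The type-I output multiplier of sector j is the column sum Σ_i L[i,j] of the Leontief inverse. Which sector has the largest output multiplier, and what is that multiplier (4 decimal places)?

Manufacturing (1.7170)

Form M = I − A:
  [  0.98   -0.06   -0.01   -0.04   -0.09   -0.09   -0.07]
  [ -0.07    0.99   -0.04   -0.04   -0.10   -0.07   -0.08]
  [ -0.05   -0.11    0.97   -0.06   -0.01   -0.04   -0.03]
  [ -0.02   -0.08   -0.11    0.92   -0.11   -0.06   -0.10]
  [ -0.05   -0.04   -0.06   -0.02    0.99   -0.01   -0.02]
  [ -0.01   -0.03   -0.11   -0.10   -0.06    0.93   -0.02]
  [ -0.09   -0.04   -0.04   -0.01   -0.07   -0.05    0.89]
Leontief inverse L = M⁻¹:
  [  1.0480    0.0876    0.0483    0.0697    0.1272    0.1216    0.1053]
  [  0.0988    1.0438    0.0772    0.0703    0.1376    0.1038    0.1175]
  [  0.0751    0.1366    1.0615    0.0882    0.0503    0.0730    0.0666]
  [  0.0639    0.1285    0.1616    1.1225    0.1624    0.1053    0.1542]
  [  0.0656    0.0596    0.0762    0.0365    1.0316    0.0298    0.0410]
  [  0.0371    0.0700    0.1524    0.1373    0.0981    1.1036    0.0568]
  [  0.1217    0.0720    0.0724    0.0374    0.1098    0.0858    1.1507]
Total output x = L · d:
  x_0 = 1.0480·39 + 0.0876·81 + 0.0483·15 + 0.0697·97 + 0.1272·33 + 0.1216·83 + 0.1053·91 = 79.3216
  x_1 = 0.0988·39 + 1.0438·81 + 0.0772·15 + 0.0703·97 + 0.1376·33 + 0.1038·83 + 0.1175·91 = 120.2204
  x_2 = 0.0751·39 + 0.1366·81 + 1.0615·15 + 0.0882·97 + 0.0503·33 + 0.0730·83 + 0.0666·91 = 52.2523
  x_3 = 0.0639·39 + 0.1285·81 + 0.1616·15 + 1.1225·97 + 0.1624·33 + 0.1053·83 + 0.1542·91 = 152.3314
  x_4 = 0.0656·39 + 0.0596·81 + 0.0762·15 + 0.0365·97 + 1.0316·33 + 0.0298·83 + 0.0410·91 = 52.3220
  x_5 = 0.0371·39 + 0.0700·81 + 0.1524·15 + 0.1373·97 + 0.0981·33 + 1.1036·83 + 0.0568·91 = 122.7257
  x_6 = 0.1217·39 + 0.0720·81 + 0.0724·15 + 0.0374·97 + 0.1098·33 + 0.0858·83 + 1.1507·91 = 130.7416
Output multipliers (column sums of L):
  Transport: 1.5101
  Mining: 1.5980
  Construction: 1.6495
  Chemicals: 1.5618
  Manufacturing: 1.7170
  Services: 1.6228
  Finance: 1.6922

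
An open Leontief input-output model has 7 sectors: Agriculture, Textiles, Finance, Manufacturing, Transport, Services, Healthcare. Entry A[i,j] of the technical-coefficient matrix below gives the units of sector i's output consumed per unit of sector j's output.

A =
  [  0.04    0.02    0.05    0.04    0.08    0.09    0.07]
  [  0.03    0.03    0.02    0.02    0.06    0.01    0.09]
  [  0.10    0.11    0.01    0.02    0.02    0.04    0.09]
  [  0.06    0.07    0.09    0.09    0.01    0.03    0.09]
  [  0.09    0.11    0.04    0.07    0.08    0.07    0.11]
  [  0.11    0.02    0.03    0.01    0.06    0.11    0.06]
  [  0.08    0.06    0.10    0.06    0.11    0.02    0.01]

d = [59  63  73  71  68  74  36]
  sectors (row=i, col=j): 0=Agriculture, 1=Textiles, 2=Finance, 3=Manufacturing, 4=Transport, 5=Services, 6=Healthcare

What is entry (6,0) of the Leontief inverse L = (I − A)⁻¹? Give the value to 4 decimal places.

Form M = I − A:
  [  0.96   -0.02   -0.05   -0.04   -0.08   -0.09   -0.07]
  [ -0.03    0.97   -0.02   -0.02   -0.06   -0.01   -0.09]
  [ -0.10   -0.11    0.99   -0.02   -0.02   -0.04   -0.09]
  [ -0.06   -0.07   -0.09    0.91   -0.01   -0.03   -0.09]
  [ -0.09   -0.11   -0.04   -0.07    0.92   -0.07   -0.11]
  [ -0.11   -0.02   -0.03   -0.01   -0.06    0.89   -0.06]
  [ -0.08   -0.06   -0.10   -0.06   -0.11   -0.02    0.99]
Leontief inverse L = M⁻¹:
  [  1.0931    0.0612    0.0837    0.0700    0.1243    0.1298    0.1185]
  [  0.0629    1.0591    0.0453    0.0425    0.0925    0.0317    0.1209]
  [  0.1416    0.1417    1.0427    0.0469    0.0654    0.0725    0.1336]
  [  0.1112    0.1140    0.1284    1.1233    0.0532    0.0635    0.1418]
  [  0.1574    0.1648    0.0895    0.1136    1.1438    0.1196    0.1789]
  [  0.1622    0.0559    0.0630    0.0378    0.1078    1.1556    0.1077]
  [  0.1339    0.1098    0.1338    0.0944    0.1547    0.0602    1.0711]
Total output x = L · d:
  x_0 = 1.0931·59 + 0.0612·63 + 0.0837·73 + 0.0700·71 + 0.1243·68 + 0.1298·74 + 0.1185·36 = 101.7494
  x_1 = 0.0629·59 + 1.0591·63 + 0.0453·73 + 0.0425·71 + 0.0925·68 + 0.0317·74 + 0.1209·36 = 89.7445
  x_2 = 0.1416·59 + 0.1417·63 + 1.0427·73 + 0.0469·71 + 0.0654·68 + 0.0725·74 + 0.1336·36 = 111.3524
  x_3 = 0.1112·59 + 0.1140·63 + 0.1284·73 + 1.1233·71 + 0.0532·68 + 0.0635·74 + 0.1418·36 = 116.2972
  x_4 = 0.1574·59 + 0.1648·63 + 0.0895·73 + 0.1136·71 + 1.1438·68 + 0.1196·74 + 0.1789·36 = 127.3406
  x_5 = 0.1622·59 + 0.0559·63 + 0.0630·73 + 0.0378·71 + 0.1078·68 + 1.1556·74 + 0.1077·36 = 117.1027
  x_6 = 0.1339·59 + 0.1098·63 + 0.1338·73 + 0.0944·71 + 0.1547·68 + 0.0602·74 + 1.0711·36 = 84.8356

L[6,0] = 0.1339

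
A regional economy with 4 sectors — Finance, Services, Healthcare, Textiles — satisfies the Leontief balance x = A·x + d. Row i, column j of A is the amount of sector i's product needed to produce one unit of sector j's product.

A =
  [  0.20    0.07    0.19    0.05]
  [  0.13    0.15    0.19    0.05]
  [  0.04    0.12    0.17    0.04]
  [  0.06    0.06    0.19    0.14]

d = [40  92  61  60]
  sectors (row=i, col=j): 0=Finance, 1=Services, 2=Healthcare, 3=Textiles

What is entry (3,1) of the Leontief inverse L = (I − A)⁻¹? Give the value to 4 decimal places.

L[3,1] = 0.1423

Form M = I − A:
  [  0.80   -0.07   -0.19   -0.05]
  [ -0.13    0.85   -0.19   -0.05]
  [ -0.04   -0.12    0.83   -0.04]
  [ -0.06   -0.06   -0.19    0.86]
Leontief inverse L = M⁻¹:
  [  1.3025    0.1652    0.3593    0.1020]
  [  0.2297    1.2539    0.3632    0.1032]
  [  0.1022    0.1961    1.2908    0.0774]
  [  0.1295    0.1423    0.3356    1.1942]
Total output x = L · d:
  x_0 = 1.3025·40 + 0.1652·92 + 0.3593·61 + 0.1020·60 = 95.3379
  x_1 = 0.2297·40 + 1.2539·92 + 0.3632·61 + 0.1032·60 = 152.8959
  x_2 = 0.1022·40 + 0.1961·92 + 1.2908·61 + 0.0774·60 = 105.5144
  x_3 = 0.1295·40 + 0.1423·92 + 0.3356·61 + 1.1942·60 = 110.3974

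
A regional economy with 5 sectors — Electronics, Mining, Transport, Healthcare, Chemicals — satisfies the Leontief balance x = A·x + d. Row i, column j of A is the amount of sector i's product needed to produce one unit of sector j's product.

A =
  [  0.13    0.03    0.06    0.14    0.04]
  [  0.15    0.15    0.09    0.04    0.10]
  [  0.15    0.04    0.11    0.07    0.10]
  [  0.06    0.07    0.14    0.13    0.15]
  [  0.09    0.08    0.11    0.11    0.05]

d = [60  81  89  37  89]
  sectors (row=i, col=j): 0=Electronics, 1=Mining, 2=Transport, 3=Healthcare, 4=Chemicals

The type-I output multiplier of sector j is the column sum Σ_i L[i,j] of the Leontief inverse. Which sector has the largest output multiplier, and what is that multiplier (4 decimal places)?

Electronics (2.1026)

Form M = I − A:
  [  0.87   -0.03   -0.06   -0.14   -0.04]
  [ -0.15    0.85   -0.09   -0.04   -0.10]
  [ -0.15   -0.04    0.89   -0.07   -0.10]
  [ -0.06   -0.07   -0.14    0.87   -0.15]
  [ -0.09   -0.08   -0.11   -0.11    0.95]
Leontief inverse L = M⁻¹:
  [  1.2135    0.0781    0.1384    0.2238    0.1092]
  [  0.2713    1.2232    0.1861    0.1378    0.1815]
  [  0.2518    0.0949    1.1971    0.1630    0.1723]
  [  0.1784    0.1429    0.2510    1.2358    0.2441]
  [  0.1876    0.1379    0.1965    0.1948    1.1265]
Total output x = L · d:
  x_0 = 1.2135·60 + 0.0781·81 + 0.1384·89 + 0.2238·37 + 0.1092·89 = 109.4500
  x_1 = 0.2713·60 + 1.2232·81 + 0.1861·89 + 0.1378·37 + 0.1815·89 = 153.1779
  x_2 = 0.2518·60 + 0.0949·81 + 1.1971·89 + 0.1630·37 + 0.1723·89 = 150.7043
  x_3 = 0.1784·60 + 0.1429·81 + 0.2510·89 + 1.2358·37 + 0.2441·89 = 112.0629
  x_4 = 0.1876·60 + 0.1379·81 + 0.1965·89 + 0.1948·37 + 1.1265·89 = 147.3780
Output multipliers (column sums of L):
  Electronics: 2.1026
  Mining: 1.6769
  Transport: 1.9691
  Healthcare: 1.9551
  Chemicals: 1.8337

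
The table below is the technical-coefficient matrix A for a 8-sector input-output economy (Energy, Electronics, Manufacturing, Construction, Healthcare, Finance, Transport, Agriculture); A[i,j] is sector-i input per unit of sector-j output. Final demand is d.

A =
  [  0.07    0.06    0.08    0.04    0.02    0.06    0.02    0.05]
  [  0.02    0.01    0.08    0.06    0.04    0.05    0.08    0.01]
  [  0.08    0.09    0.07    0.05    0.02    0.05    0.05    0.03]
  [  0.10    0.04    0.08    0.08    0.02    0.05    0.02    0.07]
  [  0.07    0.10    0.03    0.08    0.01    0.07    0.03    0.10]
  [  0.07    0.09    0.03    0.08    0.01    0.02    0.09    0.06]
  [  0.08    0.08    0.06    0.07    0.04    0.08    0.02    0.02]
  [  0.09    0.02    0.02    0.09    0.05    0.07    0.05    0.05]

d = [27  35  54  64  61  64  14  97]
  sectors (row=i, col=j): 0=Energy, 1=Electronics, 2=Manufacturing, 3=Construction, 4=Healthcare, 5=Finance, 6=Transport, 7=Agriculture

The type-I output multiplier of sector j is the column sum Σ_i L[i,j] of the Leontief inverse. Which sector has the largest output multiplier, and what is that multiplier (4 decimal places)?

Energy (2.0214)

Form M = I − A:
  [  0.93   -0.06   -0.08   -0.04   -0.02   -0.06   -0.02   -0.05]
  [ -0.02    0.99   -0.08   -0.06   -0.04   -0.05   -0.08   -0.01]
  [ -0.08   -0.09    0.93   -0.05   -0.02   -0.05   -0.05   -0.03]
  [ -0.10   -0.04   -0.08    0.92   -0.02   -0.05   -0.02   -0.07]
  [ -0.07   -0.10   -0.03   -0.08    0.99   -0.07   -0.03   -0.10]
  [ -0.07   -0.09   -0.03   -0.08   -0.01    0.98   -0.09   -0.06]
  [ -0.08   -0.08   -0.06   -0.07   -0.04   -0.08    0.98   -0.02]
  [ -0.09   -0.02   -0.02   -0.09   -0.05   -0.07   -0.05    0.95]
Leontief inverse L = M⁻¹:
  [  1.1198    0.1011    0.1220    0.0857    0.0382    0.0972    0.0533    0.0814]
  [  0.0672    1.0516    0.1173    0.1020    0.0554    0.0844    0.1067    0.0392]
  [  0.1331    0.1343    1.1179    0.0994    0.0403    0.0915    0.0856    0.0629]
  [  0.1602    0.0865    0.1289    1.1331    0.0409    0.0938    0.0554    0.1083]
  [  0.1310    0.1444    0.0802    0.1384    1.0340    0.1161    0.0708    0.1388]
  [  0.1262    0.1322    0.0790    0.1324    0.0326    1.0648    0.1237    0.0936]
  [  0.1352    0.1265    0.1082    0.1217    0.0593    0.1211    1.0573    0.0570]
  [  0.1488    0.0667    0.0655    0.1432    0.0695    0.1127    0.0828    1.0900]
Total output x = L · d:
  x_0 = 1.1198·27 + 0.1011·35 + 0.1220·54 + 0.0857·64 + 0.0382·61 + 0.0972·64 + 0.0533·14 + 0.0814·97 = 63.0370
  x_1 = 0.0672·27 + 1.0516·35 + 0.1173·54 + 0.1020·64 + 0.0554·61 + 0.0844·64 + 0.1067·14 + 0.0392·97 = 65.5660
  x_2 = 0.1331·27 + 0.1343·35 + 1.1179·54 + 0.0994·64 + 0.0403·61 + 0.0915·64 + 0.0856·14 + 0.0629·97 = 90.6316
  x_3 = 0.1602·27 + 0.0865·35 + 0.1289·54 + 1.1331·64 + 0.0409·61 + 0.0938·64 + 0.0554·14 + 0.1083·97 = 106.6119
  x_4 = 0.1310·27 + 0.1444·35 + 0.0802·54 + 0.1384·64 + 1.0340·61 + 0.1161·64 + 0.0708·14 + 0.1388·97 = 106.7458
  x_5 = 0.1262·27 + 0.1322·35 + 0.0790·54 + 0.1324·64 + 0.0326·61 + 1.0648·64 + 0.1237·14 + 0.0936·97 = 101.7136
  x_6 = 0.1352·27 + 0.1265·35 + 0.1082·54 + 0.1217·64 + 0.0593·61 + 0.1211·64 + 1.0573·14 + 0.0570·97 = 53.4119
  x_7 = 0.1488·27 + 0.0667·35 + 0.0655·54 + 0.1432·64 + 0.0695·61 + 0.1127·64 + 0.0828·14 + 1.0900·97 = 137.3897
Output multipliers (column sums of L):
  Energy: 2.0214
  Electronics: 1.8433
  Manufacturing: 1.8191
  Construction: 1.9559
  Healthcare: 1.3702
  Finance: 1.7816
  Transport: 1.6357
  Agriculture: 1.6712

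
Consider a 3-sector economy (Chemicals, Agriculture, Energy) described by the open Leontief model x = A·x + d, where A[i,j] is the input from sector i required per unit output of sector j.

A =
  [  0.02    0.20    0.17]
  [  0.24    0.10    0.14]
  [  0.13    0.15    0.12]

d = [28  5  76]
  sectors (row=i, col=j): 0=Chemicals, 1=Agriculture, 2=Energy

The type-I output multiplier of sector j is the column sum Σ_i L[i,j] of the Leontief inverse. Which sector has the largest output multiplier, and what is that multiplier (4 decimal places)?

Agriculture (1.7768)

Form M = I − A:
  [  0.98   -0.20   -0.17]
  [ -0.24    0.90   -0.14]
  [ -0.13   -0.15    0.88]
Leontief inverse L = M⁻¹:
  [  1.1277    0.2947    0.2647]
  [  0.3355    1.2291    0.2604]
  [  0.2238    0.2530    1.2199]
Total output x = L · d:
  x_0 = 1.1277·28 + 0.2947·5 + 0.2647·76 = 53.1696
  x_1 = 0.3355·28 + 1.2291·5 + 0.2604·76 = 35.3270
  x_2 = 0.2238·28 + 0.2530·5 + 1.2199·76 = 100.2399
Output multipliers (column sums of L):
  Chemicals: 1.6870
  Agriculture: 1.7768
  Energy: 1.7449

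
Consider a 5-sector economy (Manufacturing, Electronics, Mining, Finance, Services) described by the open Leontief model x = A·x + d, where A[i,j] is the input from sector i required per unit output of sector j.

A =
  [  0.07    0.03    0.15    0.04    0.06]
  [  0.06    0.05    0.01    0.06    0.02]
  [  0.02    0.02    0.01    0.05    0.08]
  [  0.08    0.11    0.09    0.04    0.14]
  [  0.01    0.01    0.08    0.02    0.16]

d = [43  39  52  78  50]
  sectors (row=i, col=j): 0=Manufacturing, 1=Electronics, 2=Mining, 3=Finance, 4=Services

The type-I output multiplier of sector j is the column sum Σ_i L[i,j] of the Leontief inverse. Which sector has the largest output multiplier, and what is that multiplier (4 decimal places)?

Form M = I − A:
  [  0.93   -0.03   -0.15   -0.04   -0.06]
  [ -0.06    0.95   -0.01   -0.06   -0.02]
  [ -0.02   -0.02    0.99   -0.05   -0.08]
  [ -0.08   -0.11   -0.09    0.96   -0.14]
  [ -0.01   -0.01   -0.08   -0.02    0.84]
Leontief inverse L = M⁻¹:
  [  1.0884    0.0462    0.1794    0.0598    0.1059]
  [  0.0761    1.0646    0.0326    0.0724    0.0459]
  [  0.0304    0.0306    1.0293    0.0591    0.1108]
  [  0.1051    0.1315    0.1303    1.0652    0.2006]
  [  0.0193    0.0193    0.1037    0.0326    1.2076]
Total output x = L · d:
  x_0 = 1.0884·43 + 0.0462·39 + 0.1794·52 + 0.0598·78 + 0.1059·50 = 67.8863
  x_1 = 0.0761·43 + 1.0646·39 + 0.0326·52 + 0.0724·78 + 0.0459·50 = 54.4265
  x_2 = 0.0304·43 + 0.0306·39 + 1.0293·52 + 0.0591·78 + 0.1108·50 = 66.1763
  x_3 = 0.1051·43 + 0.1315·39 + 0.1303·52 + 1.0652·78 + 0.2006·50 = 109.5399
  x_4 = 0.0193·43 + 0.0193·39 + 0.1037·52 + 0.0326·78 + 1.2076·50 = 69.8905
Output multipliers (column sums of L):
  Manufacturing: 1.3192
  Electronics: 1.2922
  Mining: 1.4752
  Finance: 1.2890
  Services: 1.6708

Services (1.6708)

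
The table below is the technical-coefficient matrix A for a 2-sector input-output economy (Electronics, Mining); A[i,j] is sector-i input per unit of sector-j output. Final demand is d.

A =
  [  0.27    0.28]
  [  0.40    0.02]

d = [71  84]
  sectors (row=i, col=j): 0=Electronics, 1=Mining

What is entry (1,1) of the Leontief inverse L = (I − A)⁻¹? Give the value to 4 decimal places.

Form M = I − A:
  [  0.73   -0.28]
  [ -0.40    0.98]
Leontief inverse L = M⁻¹:
  [  1.6241    0.4640]
  [  0.6629    1.2098]
Total output x = L · d:
  x_0 = 1.6241·71 + 0.4640·84 = 154.2923
  x_1 = 0.6629·71 + 1.2098·84 = 148.6908

L[1,1] = 1.2098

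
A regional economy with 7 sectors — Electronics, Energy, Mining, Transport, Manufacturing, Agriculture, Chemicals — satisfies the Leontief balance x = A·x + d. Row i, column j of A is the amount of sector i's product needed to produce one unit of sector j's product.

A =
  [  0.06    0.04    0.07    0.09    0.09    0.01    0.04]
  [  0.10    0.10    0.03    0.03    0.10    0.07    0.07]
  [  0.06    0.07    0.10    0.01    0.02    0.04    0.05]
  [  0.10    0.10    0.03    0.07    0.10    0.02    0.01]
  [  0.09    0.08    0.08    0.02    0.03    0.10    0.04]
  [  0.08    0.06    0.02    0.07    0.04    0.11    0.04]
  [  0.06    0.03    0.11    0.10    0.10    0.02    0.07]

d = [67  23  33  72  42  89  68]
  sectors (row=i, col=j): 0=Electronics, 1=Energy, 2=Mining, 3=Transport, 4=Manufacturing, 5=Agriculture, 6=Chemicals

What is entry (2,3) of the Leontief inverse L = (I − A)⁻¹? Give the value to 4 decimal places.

L[2,3] = 0.0414

Form M = I − A:
  [  0.94   -0.04   -0.07   -0.09   -0.09   -0.01   -0.04]
  [ -0.10    0.90   -0.03   -0.03   -0.10   -0.07   -0.07]
  [ -0.06   -0.07    0.90   -0.01   -0.02   -0.04   -0.05]
  [ -0.10   -0.10   -0.03    0.93   -0.10   -0.02   -0.01]
  [ -0.09   -0.08   -0.08   -0.02    0.97   -0.10   -0.04]
  [ -0.08   -0.06   -0.02   -0.07   -0.04    0.89   -0.04]
  [ -0.06   -0.03   -0.11   -0.10   -0.10   -0.02    0.93]
Leontief inverse L = M⁻¹:
  [  1.1156    0.0901    0.1157    0.1260    0.1372    0.0447    0.0702]
  [  0.1701    1.1602    0.0853    0.0793    0.1618    0.1195    0.1122]
  [  0.1059    0.1108    1.1412    0.0414    0.0602    0.0707    0.0803]
  [  0.1621    0.1555    0.0752    1.1094    0.1540    0.0607    0.0439]
  [  0.1492    0.1315    0.1267    0.0622    1.0811    0.1423    0.0764]
  [  0.1393    0.1110    0.0610    0.1141    0.0923    1.1512    0.0723]
  [  0.1265    0.0896    0.1682    0.1440    0.1560    0.0617    1.1074]
Total output x = L · d:
  x_0 = 1.1156·67 + 0.0901·23 + 0.1157·33 + 0.1260·72 + 0.1372·42 + 0.0447·89 + 0.0702·68 = 104.2182
  x_1 = 0.1701·67 + 1.1602·23 + 0.0853·33 + 0.0793·72 + 0.1618·42 + 0.1195·89 + 0.1122·68 = 71.6713
  x_2 = 0.1059·67 + 0.1108·23 + 1.1412·33 + 0.0414·72 + 0.0602·42 + 0.0707·89 + 0.0803·68 = 64.5665
  x_3 = 0.1621·67 + 0.1555·23 + 0.0752·33 + 1.1094·72 + 0.1540·42 + 0.0607·89 + 0.0439·68 = 111.6409
  x_4 = 0.1492·67 + 0.1315·23 + 0.1267·33 + 0.0622·72 + 1.0811·42 + 0.1423·89 + 0.0764·68 = 84.9482
  x_5 = 0.1393·67 + 0.1110·23 + 0.0610·33 + 0.1141·72 + 0.0923·42 + 1.1512·89 + 0.0723·68 = 133.3638
  x_6 = 0.1265·67 + 0.0896·23 + 0.1682·33 + 0.1440·72 + 0.1560·42 + 0.0617·89 + 1.1074·68 = 113.7976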